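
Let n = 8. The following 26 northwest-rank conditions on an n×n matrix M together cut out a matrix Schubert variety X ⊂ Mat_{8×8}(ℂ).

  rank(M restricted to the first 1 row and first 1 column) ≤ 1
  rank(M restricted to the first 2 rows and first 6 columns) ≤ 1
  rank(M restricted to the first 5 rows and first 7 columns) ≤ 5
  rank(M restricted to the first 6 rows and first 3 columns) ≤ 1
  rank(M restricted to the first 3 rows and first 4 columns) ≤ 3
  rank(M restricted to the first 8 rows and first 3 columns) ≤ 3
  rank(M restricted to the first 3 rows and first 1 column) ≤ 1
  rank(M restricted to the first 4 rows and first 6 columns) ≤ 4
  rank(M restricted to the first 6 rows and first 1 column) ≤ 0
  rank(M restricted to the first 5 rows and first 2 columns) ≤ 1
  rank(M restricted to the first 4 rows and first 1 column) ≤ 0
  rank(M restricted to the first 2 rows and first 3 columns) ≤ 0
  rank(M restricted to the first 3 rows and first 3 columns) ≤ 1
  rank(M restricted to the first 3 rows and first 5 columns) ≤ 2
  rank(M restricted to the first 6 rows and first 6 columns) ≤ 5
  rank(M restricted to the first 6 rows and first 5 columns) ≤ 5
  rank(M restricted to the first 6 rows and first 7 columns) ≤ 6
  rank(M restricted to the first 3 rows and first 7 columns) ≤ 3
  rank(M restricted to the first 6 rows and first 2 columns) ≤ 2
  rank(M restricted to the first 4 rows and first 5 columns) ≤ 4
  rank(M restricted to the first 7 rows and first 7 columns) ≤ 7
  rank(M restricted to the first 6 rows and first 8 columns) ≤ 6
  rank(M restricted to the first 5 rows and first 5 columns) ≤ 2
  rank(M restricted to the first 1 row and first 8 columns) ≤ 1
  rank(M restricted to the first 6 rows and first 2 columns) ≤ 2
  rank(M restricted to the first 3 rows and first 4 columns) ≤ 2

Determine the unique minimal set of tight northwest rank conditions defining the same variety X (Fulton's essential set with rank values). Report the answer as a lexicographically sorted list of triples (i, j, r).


Propagating the 26 rank bounds to every northwest block:

  i=1: 0, 0, 0, 1, 1, 1, 1, 1
  i=2: 0, 0, 0, 1, 1, 1, 2, 2
  i=3: 0, 1, 1, 2, 2, 2, 3, 3
  i=4: 0, 1, 1, 2, 2, 3, 4, 4
  i=5: 0, 1, 1, 2, 2, 3, 4, 5
  i=6: 0, 1, 1, 2, 3, 4, 5, 6
  i=7: 1, 2, 2, 3, 4, 5, 6, 7
  i=8: 1, 2, 3, 4, 5, 6, 7, 8

second differences of R give the permutation w = (4, 7, 2, 6, 8, 5, 1, 3).

Fulton essential set (5 of the 17 Rothe cells):

[(2, 3, 0), (2, 6, 1), (5, 5, 2), (6, 1, 0), (6, 3, 1)]


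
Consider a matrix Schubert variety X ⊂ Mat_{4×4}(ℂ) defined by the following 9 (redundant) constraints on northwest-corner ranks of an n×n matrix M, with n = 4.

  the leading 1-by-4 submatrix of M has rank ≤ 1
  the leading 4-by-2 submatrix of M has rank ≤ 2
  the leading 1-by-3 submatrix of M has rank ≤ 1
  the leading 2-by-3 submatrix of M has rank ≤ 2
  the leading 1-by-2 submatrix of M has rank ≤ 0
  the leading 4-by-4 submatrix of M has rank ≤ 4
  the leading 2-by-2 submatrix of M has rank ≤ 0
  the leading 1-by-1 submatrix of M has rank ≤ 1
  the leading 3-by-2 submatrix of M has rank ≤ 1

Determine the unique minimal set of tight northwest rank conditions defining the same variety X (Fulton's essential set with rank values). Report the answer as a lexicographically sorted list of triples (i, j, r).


Propagating the 9 rank bounds to every northwest block:

  0 | 0 | 1 | 1
  0 | 0 | 1 | 2
  1 | 1 | 2 | 3
  1 | 2 | 3 | 4

giving w = (3, 4, 1, 2) via Δ²R.

|D(w)|=4, |Ess(w)|=1:

[(2, 2, 0)]


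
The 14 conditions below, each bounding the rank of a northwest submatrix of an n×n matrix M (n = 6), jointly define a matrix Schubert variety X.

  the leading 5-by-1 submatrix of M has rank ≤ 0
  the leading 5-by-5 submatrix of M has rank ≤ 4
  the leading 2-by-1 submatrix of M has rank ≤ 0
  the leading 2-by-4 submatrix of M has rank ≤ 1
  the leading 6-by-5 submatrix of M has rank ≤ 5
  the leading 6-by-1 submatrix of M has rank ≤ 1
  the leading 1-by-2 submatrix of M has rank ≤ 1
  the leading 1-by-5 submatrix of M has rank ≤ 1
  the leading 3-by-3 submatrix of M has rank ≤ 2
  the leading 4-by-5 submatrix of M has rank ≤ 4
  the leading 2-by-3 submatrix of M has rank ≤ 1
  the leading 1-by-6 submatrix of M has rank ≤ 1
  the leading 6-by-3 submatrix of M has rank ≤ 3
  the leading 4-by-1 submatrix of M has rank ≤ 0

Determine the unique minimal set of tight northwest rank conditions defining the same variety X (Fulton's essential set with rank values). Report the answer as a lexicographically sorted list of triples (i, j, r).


Reconstructing r_w from the 14 given conditions:

  R[1]: 0 1 1 1 1 1
  R[2]: 0 1 1 1 2 2
  R[3]: 0 1 2 2 3 3
  R[4]: 0 1 2 3 4 4
  R[5]: 0 1 2 3 4 5
  R[6]: 1 2 3 4 5 6

giving w = (2, 5, 3, 4, 6, 1) via Δ²R.

Fulton essential set (2 of the 7 Rothe cells):

[(2, 4, 1), (5, 1, 0)]


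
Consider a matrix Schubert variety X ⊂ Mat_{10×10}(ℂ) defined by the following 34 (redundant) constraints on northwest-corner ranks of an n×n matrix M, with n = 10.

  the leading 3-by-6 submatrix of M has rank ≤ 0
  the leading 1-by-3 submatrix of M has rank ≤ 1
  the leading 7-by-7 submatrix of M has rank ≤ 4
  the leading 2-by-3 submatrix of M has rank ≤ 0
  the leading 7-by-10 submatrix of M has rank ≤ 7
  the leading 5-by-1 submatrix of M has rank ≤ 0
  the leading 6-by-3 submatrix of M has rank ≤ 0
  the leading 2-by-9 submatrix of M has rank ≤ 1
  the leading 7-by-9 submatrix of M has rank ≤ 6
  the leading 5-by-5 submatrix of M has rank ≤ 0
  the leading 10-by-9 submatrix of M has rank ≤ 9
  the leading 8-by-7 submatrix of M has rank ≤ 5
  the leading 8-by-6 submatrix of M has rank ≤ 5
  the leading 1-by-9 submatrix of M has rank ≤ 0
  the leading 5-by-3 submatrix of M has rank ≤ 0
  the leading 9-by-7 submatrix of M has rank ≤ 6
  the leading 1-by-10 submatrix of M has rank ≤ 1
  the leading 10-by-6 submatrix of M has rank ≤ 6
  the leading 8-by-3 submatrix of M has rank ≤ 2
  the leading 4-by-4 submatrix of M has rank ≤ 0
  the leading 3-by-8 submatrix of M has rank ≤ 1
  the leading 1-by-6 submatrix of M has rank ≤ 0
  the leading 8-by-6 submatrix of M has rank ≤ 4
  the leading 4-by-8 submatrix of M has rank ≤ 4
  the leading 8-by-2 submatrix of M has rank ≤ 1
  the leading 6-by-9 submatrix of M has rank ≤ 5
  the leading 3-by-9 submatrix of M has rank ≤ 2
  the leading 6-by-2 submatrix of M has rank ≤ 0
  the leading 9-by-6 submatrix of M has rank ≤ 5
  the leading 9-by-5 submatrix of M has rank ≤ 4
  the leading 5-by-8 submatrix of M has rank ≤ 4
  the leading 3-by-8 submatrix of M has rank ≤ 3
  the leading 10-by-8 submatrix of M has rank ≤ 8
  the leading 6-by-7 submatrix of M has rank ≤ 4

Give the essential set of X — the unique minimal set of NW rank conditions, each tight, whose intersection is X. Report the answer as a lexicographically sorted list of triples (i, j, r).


Rank table r_w(10×10) implied by the 34 constraints:

  R[1]: 0, 0, 0, 0, 0, 0, 0, 0, 0, 1
  R[2]: 0, 0, 0, 0, 0, 0, 1, 1, 1, 2
  R[3]: 0, 0, 0, 0, 0, 0, 1, 1, 2, 3
  R[4]: 0, 0, 0, 0, 0, 1, 2, 2, 3, 4
  R[5]: 0, 0, 0, 0, 0, 1, 2, 3, 4, 5
  R[6]: 0, 0, 0, 1, 1, 2, 3, 4, 5, 6
  R[7]: 1, 1, 1, 2, 2, 3, 4, 5, 6, 7
  R[8]: 1, 1, 2, 3, 3, 4, 5, 6, 7, 8
  R[9]: 1, 2, 3, 4, 4, 5, 6, 7, 8, 9
  R[10]: 1, 2, 3, 4, 5, 6, 7, 8, 9, 10

giving w = (10, 7, 9, 6, 8, 4, 1, 3, 2, 5) via Δ²R.

Rothe diagram D(w) (36 cells), 6 SE-corners (essential conditions):

[(1, 9, 0), (3, 6, 0), (3, 8, 1), (5, 5, 0), (6, 3, 0), (8, 2, 1)]


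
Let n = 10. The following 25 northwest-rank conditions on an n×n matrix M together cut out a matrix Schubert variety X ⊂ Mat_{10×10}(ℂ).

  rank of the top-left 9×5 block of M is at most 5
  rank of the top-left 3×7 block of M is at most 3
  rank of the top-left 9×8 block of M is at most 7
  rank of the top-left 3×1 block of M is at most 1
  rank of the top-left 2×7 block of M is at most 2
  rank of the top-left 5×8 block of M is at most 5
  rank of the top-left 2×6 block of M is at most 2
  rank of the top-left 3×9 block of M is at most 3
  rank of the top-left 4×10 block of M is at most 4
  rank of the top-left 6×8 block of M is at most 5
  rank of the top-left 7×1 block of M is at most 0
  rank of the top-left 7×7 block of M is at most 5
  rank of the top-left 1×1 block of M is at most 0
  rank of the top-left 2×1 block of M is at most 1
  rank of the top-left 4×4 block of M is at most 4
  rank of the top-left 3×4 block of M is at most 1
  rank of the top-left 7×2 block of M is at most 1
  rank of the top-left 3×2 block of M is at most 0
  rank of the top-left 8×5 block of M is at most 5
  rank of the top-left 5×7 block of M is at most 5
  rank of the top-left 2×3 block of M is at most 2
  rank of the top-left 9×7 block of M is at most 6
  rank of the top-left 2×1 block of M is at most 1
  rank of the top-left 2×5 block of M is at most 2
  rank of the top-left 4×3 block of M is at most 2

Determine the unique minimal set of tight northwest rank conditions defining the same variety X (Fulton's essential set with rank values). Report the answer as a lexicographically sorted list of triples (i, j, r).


Computing R[i][j] = min implied NW-rank bound (n=10, 25 conditions):

  i=1: 0, 0, 1, 1, 1, 1, 1, 1, 1, 1
  i=2: 0, 0, 1, 1, 2, 2, 2, 2, 2, 2
  i=3: 0, 0, 1, 1, 2, 3, 3, 3, 3, 3
  i=4: 0, 1, 2, 2, 3, 4, 4, 4, 4, 4
  i=5: 0, 1, 2, 3, 4, 5, 5, 5, 5, 5
  i=6: 0, 1, 2, 3, 4, 5, 5, 5, 6, 6
  i=7: 0, 1, 2, 3, 4, 5, 5, 6, 7, 7
  i=8: 1, 2, 3, 4, 5, 6, 6, 7, 8, 8
  i=9: 1, 2, 3, 4, 5, 6, 6, 7, 8, 9
  i=10: 1, 2, 3, 4, 5, 6, 7, 8, 9, 10

so w = (3, 5, 6, 2, 4, 9, 8, 1, 10, 7).

Fulton essential set (6 of the 16 Rothe cells):

[(3, 2, 0), (3, 4, 1), (6, 8, 5), (7, 1, 0), (7, 7, 5), (9, 7, 6)]


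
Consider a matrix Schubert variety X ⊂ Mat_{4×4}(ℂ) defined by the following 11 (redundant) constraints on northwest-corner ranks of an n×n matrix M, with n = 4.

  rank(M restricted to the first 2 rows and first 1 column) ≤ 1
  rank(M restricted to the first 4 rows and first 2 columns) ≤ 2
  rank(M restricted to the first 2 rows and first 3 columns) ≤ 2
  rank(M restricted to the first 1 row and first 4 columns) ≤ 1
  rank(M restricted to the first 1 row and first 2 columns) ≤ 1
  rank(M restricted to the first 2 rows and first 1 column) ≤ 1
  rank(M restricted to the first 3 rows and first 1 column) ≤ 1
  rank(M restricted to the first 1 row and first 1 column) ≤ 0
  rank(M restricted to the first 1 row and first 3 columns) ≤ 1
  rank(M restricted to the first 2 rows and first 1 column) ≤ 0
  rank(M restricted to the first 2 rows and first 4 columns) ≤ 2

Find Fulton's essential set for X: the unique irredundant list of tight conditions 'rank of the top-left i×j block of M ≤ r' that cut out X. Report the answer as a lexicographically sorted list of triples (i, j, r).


Rank table r_w(4×4) implied by the 11 constraints:

  row 1: 0 1 1 1
  row 2: 0 1 2 2
  row 3: 1 2 3 3
  row 4: 1 2 3 4

giving w = (2, 3, 1, 4) via Δ²R.

1 SE-corner of the 2-cell Rothe diagram gives Ess(w):

[(2, 1, 0)]


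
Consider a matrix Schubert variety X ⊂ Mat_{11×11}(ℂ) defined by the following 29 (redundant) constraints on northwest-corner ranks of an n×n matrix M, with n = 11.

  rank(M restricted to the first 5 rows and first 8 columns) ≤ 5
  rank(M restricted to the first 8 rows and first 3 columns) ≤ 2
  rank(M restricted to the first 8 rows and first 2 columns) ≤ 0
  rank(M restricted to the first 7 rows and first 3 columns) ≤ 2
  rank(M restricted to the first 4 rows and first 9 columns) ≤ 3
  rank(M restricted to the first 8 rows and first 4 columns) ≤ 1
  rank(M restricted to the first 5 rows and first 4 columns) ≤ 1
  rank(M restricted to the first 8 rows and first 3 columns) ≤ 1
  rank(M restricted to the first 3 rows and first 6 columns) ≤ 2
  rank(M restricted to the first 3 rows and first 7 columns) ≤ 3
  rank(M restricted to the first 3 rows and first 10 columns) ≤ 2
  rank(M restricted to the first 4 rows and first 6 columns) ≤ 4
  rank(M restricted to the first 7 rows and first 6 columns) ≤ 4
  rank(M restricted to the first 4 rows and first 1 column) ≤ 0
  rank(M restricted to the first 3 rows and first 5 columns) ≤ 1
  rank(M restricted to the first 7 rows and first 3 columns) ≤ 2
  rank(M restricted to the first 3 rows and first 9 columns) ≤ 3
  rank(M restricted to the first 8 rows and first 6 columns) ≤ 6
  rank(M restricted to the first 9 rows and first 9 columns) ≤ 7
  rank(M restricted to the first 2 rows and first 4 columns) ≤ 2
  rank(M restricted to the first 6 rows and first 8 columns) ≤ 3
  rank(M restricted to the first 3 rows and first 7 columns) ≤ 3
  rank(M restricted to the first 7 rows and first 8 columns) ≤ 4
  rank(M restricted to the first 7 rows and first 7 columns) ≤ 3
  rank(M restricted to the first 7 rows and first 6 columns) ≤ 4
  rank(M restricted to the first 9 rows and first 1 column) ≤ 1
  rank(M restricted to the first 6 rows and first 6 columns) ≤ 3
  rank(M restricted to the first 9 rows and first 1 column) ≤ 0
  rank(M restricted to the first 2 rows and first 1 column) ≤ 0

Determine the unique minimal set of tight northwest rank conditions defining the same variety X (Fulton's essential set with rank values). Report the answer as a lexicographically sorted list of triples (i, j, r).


Reconstructing r_w from the 29 given conditions:

  0 0 1 1 1 1 1 1 1 1 1
  0 0 1 1 1 2 2 2 2 2 2
  0 0 1 1 1 2 2 2 2 2 3
  0 0 1 1 2 3 3 3 3 3 4
  0 0 1 1 2 3 3 3 4 4 5
  0 0 1 1 2 3 3 3 4 5 6
  0 0 1 1 2 3 3 4 5 6 7
  0 0 1 1 2 3 4 5 6 7 8
  0 1 2 2 3 4 5 6 7 8 9
  1 2 3 3 4 5 6 7 8 9 10
  1 2 3 4 5 6 7 8 9 10 11

giving w = (3, 6, 11, 5, 9, 10, 8, 7, 2, 1, 4) via Δ²R.

Rothe diagram D(w) (35 cells), 7 SE-corners (essential conditions):

[(3, 5, 1), (3, 10, 2), (6, 8, 3), (7, 7, 3), (8, 2, 0), (8, 4, 1), (9, 1, 0)]


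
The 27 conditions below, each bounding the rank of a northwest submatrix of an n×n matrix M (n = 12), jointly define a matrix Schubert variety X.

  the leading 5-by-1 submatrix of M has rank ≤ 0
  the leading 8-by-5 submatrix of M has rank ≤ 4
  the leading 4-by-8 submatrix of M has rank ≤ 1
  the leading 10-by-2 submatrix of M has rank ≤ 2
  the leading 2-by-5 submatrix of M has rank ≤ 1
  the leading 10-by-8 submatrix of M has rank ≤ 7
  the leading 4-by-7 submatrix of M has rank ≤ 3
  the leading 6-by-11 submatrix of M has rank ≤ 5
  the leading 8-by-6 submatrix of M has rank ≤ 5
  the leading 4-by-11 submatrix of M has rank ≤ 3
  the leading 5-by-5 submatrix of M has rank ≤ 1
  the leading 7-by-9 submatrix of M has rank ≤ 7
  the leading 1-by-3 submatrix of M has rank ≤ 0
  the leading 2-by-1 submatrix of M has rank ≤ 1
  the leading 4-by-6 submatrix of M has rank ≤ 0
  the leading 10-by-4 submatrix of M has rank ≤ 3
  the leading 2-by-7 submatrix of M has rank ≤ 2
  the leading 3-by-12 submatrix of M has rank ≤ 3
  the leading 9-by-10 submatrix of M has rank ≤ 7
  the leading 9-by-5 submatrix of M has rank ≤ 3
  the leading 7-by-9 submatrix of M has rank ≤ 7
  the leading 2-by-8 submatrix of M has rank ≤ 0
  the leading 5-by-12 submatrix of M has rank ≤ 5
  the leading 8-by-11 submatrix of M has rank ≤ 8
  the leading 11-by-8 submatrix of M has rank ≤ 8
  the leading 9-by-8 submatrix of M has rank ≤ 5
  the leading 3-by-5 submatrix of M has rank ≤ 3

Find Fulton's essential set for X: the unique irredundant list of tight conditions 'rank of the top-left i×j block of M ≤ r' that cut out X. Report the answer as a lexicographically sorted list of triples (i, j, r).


Reconstructing r_w from the 27 given conditions:

  i=1: 0 | 0 | 0 | 0 | 0 | 0 | 0 | 0 | 1 | 1 | 1 | 1
  i=2: 0 | 0 | 0 | 0 | 0 | 0 | 0 | 0 | 1 | 2 | 2 | 2
  i=3: 0 | 0 | 0 | 0 | 0 | 0 | 1 | 1 | 2 | 3 | 3 | 3
  i=4: 0 | 0 | 0 | 0 | 0 | 0 | 1 | 1 | 2 | 3 | 3 | 4
  i=5: 0 | 1 | 1 | 1 | 1 | 1 | 2 | 2 | 3 | 4 | 4 | 5
  i=6: 1 | 2 | 2 | 2 | 2 | 2 | 3 | 3 | 4 | 5 | 5 | 6
  i=7: 1 | 2 | 3 | 3 | 3 | 3 | 4 | 4 | 5 | 6 | 6 | 7
  i=8: 1 | 2 | 3 | 3 | 3 | 4 | 5 | 5 | 6 | 7 | 7 | 8
  i=9: 1 | 2 | 3 | 3 | 3 | 4 | 5 | 5 | 6 | 7 | 8 | 9
  i=10: 1 | 2 | 3 | 3 | 4 | 5 | 6 | 6 | 7 | 8 | 9 | 10
  i=11: 1 | 2 | 3 | 4 | 5 | 6 | 7 | 7 | 8 | 9 | 10 | 11
  i=12: 1 | 2 | 3 | 4 | 5 | 6 | 7 | 8 | 9 | 10 | 11 | 12

the unique w with this rank table is (9, 10, 7, 12, 2, 1, 3, 6, 11, 5, 4, 8).

Fulton essential set (8 of the 37 Rothe cells):

[(2, 8, 0), (4, 6, 0), (4, 8, 1), (4, 11, 3), (5, 1, 0), (9, 5, 3), (9, 8, 5), (10, 4, 3)]


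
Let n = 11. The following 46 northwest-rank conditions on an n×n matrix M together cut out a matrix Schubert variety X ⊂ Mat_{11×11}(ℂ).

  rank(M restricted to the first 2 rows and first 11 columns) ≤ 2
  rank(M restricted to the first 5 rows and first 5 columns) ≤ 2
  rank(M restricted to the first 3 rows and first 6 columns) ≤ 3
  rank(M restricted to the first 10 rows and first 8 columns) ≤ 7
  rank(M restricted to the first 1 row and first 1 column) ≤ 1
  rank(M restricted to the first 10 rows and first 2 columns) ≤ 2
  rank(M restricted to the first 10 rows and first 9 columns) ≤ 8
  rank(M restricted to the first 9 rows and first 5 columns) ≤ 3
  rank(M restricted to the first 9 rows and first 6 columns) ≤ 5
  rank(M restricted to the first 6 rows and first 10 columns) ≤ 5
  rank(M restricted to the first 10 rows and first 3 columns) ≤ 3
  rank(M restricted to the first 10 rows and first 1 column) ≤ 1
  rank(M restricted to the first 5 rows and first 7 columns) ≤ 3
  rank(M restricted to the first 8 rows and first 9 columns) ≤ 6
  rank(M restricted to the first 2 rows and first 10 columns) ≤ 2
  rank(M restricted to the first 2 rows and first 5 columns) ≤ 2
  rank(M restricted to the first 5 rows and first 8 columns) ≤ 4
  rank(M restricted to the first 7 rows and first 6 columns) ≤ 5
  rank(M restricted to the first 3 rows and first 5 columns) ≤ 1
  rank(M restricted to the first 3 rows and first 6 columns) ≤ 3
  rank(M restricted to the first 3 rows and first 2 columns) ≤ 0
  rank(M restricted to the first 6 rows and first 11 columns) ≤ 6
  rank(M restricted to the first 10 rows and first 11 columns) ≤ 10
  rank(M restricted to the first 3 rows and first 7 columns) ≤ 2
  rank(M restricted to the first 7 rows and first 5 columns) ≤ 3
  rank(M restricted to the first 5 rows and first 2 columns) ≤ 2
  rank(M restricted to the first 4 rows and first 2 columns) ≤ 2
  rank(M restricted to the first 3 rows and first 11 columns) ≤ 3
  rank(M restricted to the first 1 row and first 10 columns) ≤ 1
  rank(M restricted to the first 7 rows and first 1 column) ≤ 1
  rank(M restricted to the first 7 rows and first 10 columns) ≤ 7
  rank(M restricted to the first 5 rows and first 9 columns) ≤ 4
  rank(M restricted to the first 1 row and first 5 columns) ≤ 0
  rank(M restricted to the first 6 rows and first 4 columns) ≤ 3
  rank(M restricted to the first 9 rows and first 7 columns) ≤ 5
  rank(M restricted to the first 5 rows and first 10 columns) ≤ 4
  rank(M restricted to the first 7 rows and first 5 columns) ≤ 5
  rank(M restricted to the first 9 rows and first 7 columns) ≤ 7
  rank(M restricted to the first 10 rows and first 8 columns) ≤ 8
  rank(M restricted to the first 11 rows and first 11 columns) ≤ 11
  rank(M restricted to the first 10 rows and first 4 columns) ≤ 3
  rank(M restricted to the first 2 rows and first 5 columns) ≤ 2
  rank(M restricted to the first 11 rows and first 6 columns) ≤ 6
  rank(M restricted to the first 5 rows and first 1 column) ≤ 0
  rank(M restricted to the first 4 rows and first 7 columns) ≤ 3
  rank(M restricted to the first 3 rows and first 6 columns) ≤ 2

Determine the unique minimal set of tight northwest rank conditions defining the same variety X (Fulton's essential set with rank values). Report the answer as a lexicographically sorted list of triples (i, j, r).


Reconstructing r_w from the 46 given conditions:

  R[1]: 0 0 0 0 0 1 1 1 1 1 1
  R[2]: 0 0 1 1 1 2 2 2 2 2 2
  R[3]: 0 0 1 1 1 2 2 3 3 3 3
  R[4]: 0 1 2 2 2 3 3 4 4 4 4
  R[5]: 0 1 2 2 2 3 3 4 4 4 5
  R[6]: 1 2 3 3 3 4 4 5 5 5 6
  R[7]: 1 2 3 3 3 4 5 6 6 6 7
  R[8]: 1 2 3 3 3 4 5 6 6 7 8
  R[9]: 1 2 3 3 3 4 5 6 7 8 9
  R[10]: 1 2 3 3 4 5 6 7 8 9 10
  R[11]: 1 2 3 4 5 6 7 8 9 10 11

the unique w with this rank table is (6, 3, 8, 2, 11, 1, 7, 10, 9, 5, 4).

11 SE-corners of the 27-cell Rothe diagram give Ess(w):

[(1, 5, 0), (3, 2, 0), (3, 5, 1), (3, 7, 2), (5, 1, 0), (5, 5, 2), (5, 7, 3), (5, 10, 4), (8, 9, 6), (9, 5, 3), (10, 4, 3)]


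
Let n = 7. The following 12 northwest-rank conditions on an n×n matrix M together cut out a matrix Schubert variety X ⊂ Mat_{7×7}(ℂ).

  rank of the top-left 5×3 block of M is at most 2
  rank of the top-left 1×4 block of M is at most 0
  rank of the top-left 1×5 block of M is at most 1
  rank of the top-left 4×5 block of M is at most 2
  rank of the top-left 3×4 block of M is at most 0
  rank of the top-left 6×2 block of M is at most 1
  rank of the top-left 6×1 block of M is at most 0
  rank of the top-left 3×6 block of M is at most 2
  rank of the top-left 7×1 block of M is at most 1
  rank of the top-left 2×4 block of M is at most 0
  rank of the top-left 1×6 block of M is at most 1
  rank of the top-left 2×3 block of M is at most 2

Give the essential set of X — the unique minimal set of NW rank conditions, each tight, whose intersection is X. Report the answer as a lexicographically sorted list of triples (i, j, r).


Propagating the 12 rank bounds to every northwest block:

  row 1: 0, 0, 0, 0, 1, 1, 1
  row 2: 0, 0, 0, 0, 1, 2, 2
  row 3: 0, 0, 0, 0, 1, 2, 3
  row 4: 0, 1, 1, 1, 2, 3, 4
  row 5: 0, 1, 2, 2, 3, 4, 5
  row 6: 0, 1, 2, 3, 4, 5, 6
  row 7: 1, 2, 3, 4, 5, 6, 7

second differences of R give the permutation w = (5, 6, 7, 2, 3, 4, 1).

|D(w)|=15, |Ess(w)|=2:

[(3, 4, 0), (6, 1, 0)]


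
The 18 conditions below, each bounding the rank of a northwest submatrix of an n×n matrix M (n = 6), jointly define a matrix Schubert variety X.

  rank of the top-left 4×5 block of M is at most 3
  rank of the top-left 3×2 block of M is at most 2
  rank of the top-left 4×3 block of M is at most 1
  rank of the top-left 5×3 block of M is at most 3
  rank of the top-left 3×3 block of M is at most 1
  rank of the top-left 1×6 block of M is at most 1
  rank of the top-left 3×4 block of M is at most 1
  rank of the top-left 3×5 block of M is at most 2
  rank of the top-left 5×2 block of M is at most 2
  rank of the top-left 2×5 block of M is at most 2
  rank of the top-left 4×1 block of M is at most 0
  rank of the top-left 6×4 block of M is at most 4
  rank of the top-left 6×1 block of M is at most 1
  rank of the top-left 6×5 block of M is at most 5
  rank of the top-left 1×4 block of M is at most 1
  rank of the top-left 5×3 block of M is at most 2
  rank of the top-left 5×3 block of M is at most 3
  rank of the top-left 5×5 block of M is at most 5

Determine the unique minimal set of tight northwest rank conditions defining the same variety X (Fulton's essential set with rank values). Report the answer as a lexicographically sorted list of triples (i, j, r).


Reconstructing r_w from the 18 given conditions:

  row 1: 0  1  1  1  1  1
  row 2: 0  1  1  1  2  2
  row 3: 0  1  1  1  2  3
  row 4: 0  1  1  2  3  4
  row 5: 1  2  2  3  4  5
  row 6: 1  2  3  4  5  6

the unique w with this rank table is (2, 5, 6, 4, 1, 3).

|D(w)|=9, |Ess(w)|=3:

[(3, 4, 1), (4, 1, 0), (4, 3, 1)]


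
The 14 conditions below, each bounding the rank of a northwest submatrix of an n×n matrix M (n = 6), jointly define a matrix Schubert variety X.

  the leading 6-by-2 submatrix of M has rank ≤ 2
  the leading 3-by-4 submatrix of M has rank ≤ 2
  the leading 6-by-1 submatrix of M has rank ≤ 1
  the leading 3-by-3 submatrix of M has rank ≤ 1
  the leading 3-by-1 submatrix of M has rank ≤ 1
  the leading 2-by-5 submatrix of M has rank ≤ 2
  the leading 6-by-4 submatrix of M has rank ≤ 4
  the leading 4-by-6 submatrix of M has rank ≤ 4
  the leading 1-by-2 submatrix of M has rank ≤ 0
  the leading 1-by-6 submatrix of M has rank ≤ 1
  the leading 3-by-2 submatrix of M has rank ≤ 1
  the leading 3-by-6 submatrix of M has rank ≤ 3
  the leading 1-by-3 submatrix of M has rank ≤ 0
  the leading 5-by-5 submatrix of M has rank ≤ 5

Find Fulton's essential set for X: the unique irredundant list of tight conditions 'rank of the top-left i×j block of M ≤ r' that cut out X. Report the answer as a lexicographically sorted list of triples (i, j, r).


Rank table r_w(6×6) implied by the 14 constraints:

  0  0  0  1  1  1
  1  1  1  2  2  2
  1  1  1  2  3  3
  1  2  2  3  4  4
  1  2  3  4  5  5
  1  2  3  4  5  6

reading off 1-entries of Δ²R: w = (4, 1, 5, 2, 3, 6).

D(w) has 5 cells with 2 SE-corners; essential set:

[(1, 3, 0), (3, 3, 1)]


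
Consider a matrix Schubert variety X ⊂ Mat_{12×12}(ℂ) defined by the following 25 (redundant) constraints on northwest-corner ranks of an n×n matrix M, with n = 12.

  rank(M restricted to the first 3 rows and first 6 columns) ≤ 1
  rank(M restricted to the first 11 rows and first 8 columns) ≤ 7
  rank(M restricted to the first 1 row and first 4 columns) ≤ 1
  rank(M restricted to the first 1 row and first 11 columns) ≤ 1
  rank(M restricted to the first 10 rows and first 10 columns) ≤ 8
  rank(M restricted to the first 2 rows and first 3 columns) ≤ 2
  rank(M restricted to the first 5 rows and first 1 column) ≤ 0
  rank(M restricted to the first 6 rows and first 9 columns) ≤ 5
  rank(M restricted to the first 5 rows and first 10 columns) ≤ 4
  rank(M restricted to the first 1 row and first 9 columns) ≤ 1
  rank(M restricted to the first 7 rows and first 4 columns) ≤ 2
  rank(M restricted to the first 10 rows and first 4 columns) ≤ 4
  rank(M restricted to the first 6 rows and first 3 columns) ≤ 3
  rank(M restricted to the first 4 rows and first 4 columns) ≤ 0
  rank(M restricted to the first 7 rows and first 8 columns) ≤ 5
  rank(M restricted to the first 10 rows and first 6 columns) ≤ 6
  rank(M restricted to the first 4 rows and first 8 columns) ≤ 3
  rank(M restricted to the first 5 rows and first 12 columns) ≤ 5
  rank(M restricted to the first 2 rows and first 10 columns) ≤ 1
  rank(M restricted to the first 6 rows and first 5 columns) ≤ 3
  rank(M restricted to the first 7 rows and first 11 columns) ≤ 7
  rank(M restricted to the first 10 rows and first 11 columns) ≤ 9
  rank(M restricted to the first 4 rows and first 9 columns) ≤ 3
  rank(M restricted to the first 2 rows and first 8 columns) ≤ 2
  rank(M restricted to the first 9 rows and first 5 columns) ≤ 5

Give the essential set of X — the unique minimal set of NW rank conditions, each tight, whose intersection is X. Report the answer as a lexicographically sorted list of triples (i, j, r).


Computing R[i][j] = min implied NW-rank bound (n=12, 25 conditions):

  i=1: 0  0  0  0  1  1  1  1  1  1  1  1
  i=2: 0  0  0  0  1  1  1  1  1  1  2  2
  i=3: 0  0  0  0  1  1  2  2  2  2  3  3
  i=4: 0  0  0  0  1  2  3  3  3  3  4  4
  i=5: 0  1  1  1  2  3  4  4  4  4  5  5
  i=6: 1  2  2  2  3  4  5  5  5  5  6  6
  i=7: 1  2  2  2  3  4  5  5  6  6  7  7
  i=8: 1  2  3  3  4  5  6  6  7  7  8  8
  i=9: 1  2  3  4  5  6  7  7  8  8  9  9
  i=10: 1  2  3  4  5  6  7  7  8  8  9  10
  i=11: 1  2  3  4  5  6  7  7  8  9  10  11
  i=12: 1  2  3  4  5  6  7  8  9  10  11  12

second differences of R give the permutation w = (5, 11, 7, 6, 2, 1, 9, 3, 4, 12, 10, 8).

D(w) has 29 cells with 8 SE-corners; essential set:

[(2, 10, 1), (3, 6, 1), (4, 4, 0), (5, 1, 0), (7, 4, 2), (7, 8, 5), (10, 10, 8), (11, 8, 7)]


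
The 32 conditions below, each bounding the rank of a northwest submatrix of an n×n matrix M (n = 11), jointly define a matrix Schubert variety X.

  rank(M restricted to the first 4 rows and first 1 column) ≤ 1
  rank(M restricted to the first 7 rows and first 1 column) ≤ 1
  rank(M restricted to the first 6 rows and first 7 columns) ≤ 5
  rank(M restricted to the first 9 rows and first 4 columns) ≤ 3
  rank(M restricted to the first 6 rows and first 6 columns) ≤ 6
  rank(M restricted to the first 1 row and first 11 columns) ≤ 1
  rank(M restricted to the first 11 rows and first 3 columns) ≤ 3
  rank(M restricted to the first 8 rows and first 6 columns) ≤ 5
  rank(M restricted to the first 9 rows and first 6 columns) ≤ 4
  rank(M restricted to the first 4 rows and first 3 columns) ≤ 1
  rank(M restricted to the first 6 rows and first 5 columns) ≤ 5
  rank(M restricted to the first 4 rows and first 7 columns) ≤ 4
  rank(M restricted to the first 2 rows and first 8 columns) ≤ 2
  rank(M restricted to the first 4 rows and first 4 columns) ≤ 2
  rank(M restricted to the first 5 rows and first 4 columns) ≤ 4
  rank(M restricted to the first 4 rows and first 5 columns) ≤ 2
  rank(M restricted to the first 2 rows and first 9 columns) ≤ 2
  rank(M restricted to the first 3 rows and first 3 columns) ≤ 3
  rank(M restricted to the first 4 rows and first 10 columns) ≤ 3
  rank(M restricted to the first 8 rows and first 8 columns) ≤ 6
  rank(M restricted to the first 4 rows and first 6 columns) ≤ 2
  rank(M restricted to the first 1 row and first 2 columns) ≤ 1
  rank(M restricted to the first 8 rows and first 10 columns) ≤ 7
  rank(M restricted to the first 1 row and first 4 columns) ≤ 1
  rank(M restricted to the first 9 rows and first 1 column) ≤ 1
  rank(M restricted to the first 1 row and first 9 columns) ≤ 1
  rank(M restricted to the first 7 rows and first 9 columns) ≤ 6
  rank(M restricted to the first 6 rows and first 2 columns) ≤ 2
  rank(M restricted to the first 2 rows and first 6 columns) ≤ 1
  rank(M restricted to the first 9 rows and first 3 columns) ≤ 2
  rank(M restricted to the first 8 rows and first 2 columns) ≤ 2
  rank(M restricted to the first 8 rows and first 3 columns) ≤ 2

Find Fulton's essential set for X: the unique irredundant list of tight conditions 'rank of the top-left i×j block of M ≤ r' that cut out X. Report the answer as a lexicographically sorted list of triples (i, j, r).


The tightest implied rank at each (i,j), from the 32 conditions:

  i=1: 1 1 1 1 1 1 1 1 1 1 1
  i=2: 1 1 1 1 1 1 2 2 2 2 2
  i=3: 1 1 1 2 2 2 3 3 3 3 3
  i=4: 1 1 1 2 2 2 3 3 3 3 4
  i=5: 1 2 2 3 3 3 4 4 4 4 5
  i=6: 1 2 2 3 4 4 5 5 5 5 6
  i=7: 1 2 2 3 4 4 5 6 6 6 7
  i=8: 1 2 2 3 4 4 5 6 7 7 8
  i=9: 1 2 2 3 4 4 5 6 7 8 9
  i=10: 1 2 3 4 5 5 6 7 8 9 10
  i=11: 1 2 3 4 5 6 7 8 9 10 11

the unique w with this rank table is (1, 7, 4, 11, 2, 5, 8, 9, 10, 3, 6).

ℓ(w)=21; the 6 essential cells (i,j,r):

[(2, 6, 1), (4, 3, 1), (4, 6, 2), (4, 10, 3), (9, 3, 2), (9, 6, 4)]


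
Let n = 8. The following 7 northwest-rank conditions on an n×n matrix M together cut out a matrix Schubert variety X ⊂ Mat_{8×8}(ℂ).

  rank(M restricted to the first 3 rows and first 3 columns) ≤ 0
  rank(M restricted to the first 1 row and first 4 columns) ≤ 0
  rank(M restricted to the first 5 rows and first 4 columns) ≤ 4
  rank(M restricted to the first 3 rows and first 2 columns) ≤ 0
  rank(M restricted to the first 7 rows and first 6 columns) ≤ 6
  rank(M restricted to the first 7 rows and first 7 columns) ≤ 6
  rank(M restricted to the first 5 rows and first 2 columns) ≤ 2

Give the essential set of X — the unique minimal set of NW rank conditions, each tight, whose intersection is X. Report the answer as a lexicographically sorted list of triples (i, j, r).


Recovering R(i,j) via the rank-extension bound from the 7 conditions:

  0, 0, 0, 0, 1, 1, 1, 1
  0, 0, 0, 1, 2, 2, 2, 2
  0, 0, 0, 1, 2, 3, 3, 3
  1, 1, 1, 2, 3, 4, 4, 4
  1, 2, 2, 3, 4, 5, 5, 5
  1, 2, 3, 4, 5, 6, 6, 6
  1, 2, 3, 4, 5, 6, 6, 7
  1, 2, 3, 4, 5, 6, 7, 8

giving w = (5, 4, 6, 1, 2, 3, 8, 7) via Δ²R.

Fulton essential set (3 of the 11 Rothe cells):

[(1, 4, 0), (3, 3, 0), (7, 7, 6)]


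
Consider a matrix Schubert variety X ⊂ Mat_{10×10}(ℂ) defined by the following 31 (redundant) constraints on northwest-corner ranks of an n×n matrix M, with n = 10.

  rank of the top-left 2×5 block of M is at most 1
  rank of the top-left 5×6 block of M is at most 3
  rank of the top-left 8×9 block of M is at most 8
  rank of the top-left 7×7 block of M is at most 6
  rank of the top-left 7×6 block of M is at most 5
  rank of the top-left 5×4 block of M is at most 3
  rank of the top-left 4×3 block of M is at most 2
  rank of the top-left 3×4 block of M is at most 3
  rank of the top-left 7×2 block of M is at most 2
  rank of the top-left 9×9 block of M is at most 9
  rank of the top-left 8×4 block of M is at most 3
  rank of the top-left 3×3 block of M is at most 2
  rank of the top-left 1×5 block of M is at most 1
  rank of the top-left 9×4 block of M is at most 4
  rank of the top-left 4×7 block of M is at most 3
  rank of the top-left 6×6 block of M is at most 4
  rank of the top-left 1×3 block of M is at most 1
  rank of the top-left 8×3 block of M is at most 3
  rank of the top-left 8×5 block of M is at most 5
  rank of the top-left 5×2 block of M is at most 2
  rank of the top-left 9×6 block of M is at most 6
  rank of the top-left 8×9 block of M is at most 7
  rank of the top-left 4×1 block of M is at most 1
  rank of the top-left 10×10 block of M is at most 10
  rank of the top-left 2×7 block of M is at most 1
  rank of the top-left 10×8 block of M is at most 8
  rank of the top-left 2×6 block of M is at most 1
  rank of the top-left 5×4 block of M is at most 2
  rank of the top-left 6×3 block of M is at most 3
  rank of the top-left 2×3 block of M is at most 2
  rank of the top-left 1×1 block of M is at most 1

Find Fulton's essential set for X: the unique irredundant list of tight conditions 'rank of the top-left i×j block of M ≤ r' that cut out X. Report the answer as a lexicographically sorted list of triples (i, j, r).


The tightest implied rank at each (i,j), from the 31 conditions:

  row 1: 1 1 1 1 1 1 1 1 1 1
  row 2: 1 1 1 1 1 1 1 2 2 2
  row 3: 1 2 2 2 2 2 2 3 3 3
  row 4: 1 2 2 2 3 3 3 4 4 4
  row 5: 1 2 2 2 3 3 4 5 5 5
  row 6: 1 2 3 3 4 4 5 6 6 6
  row 7: 1 2 3 3 4 5 6 7 7 7
  row 8: 1 2 3 3 4 5 6 7 7 8
  row 9: 1 2 3 4 5 6 7 8 8 9
  row 10: 1 2 3 4 5 6 7 8 9 10

reading off 1-entries of Δ²R: w = (1, 8, 2, 5, 7, 3, 6, 10, 4, 9).

|D(w)|=14, |Ess(w)|=5:

[(2, 7, 1), (5, 4, 2), (5, 6, 3), (8, 4, 3), (8, 9, 7)]


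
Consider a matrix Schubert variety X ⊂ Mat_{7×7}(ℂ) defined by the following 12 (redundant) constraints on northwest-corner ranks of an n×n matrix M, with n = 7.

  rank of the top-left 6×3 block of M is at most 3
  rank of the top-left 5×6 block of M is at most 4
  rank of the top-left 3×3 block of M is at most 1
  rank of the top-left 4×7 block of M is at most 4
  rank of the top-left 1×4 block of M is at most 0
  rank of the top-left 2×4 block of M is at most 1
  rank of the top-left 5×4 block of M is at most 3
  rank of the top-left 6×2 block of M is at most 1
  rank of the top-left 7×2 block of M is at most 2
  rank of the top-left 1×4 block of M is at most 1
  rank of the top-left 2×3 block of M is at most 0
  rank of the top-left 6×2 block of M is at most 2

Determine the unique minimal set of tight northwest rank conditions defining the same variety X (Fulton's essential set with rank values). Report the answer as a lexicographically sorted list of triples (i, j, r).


Computing R[i][j] = min implied NW-rank bound (n=7, 12 conditions):

  0 | 0 | 0 | 0 | 1 | 1 | 1
  0 | 0 | 0 | 1 | 2 | 2 | 2
  1 | 1 | 1 | 2 | 3 | 3 | 3
  1 | 1 | 2 | 3 | 4 | 4 | 4
  1 | 1 | 2 | 3 | 4 | 4 | 5
  1 | 1 | 2 | 3 | 4 | 5 | 6
  1 | 2 | 3 | 4 | 5 | 6 | 7

hence w(1..7) = (5, 4, 1, 3, 7, 6, 2).

4 SE-corners of the 11-cell Rothe diagram give Ess(w):

[(1, 4, 0), (2, 3, 0), (5, 6, 4), (6, 2, 1)]


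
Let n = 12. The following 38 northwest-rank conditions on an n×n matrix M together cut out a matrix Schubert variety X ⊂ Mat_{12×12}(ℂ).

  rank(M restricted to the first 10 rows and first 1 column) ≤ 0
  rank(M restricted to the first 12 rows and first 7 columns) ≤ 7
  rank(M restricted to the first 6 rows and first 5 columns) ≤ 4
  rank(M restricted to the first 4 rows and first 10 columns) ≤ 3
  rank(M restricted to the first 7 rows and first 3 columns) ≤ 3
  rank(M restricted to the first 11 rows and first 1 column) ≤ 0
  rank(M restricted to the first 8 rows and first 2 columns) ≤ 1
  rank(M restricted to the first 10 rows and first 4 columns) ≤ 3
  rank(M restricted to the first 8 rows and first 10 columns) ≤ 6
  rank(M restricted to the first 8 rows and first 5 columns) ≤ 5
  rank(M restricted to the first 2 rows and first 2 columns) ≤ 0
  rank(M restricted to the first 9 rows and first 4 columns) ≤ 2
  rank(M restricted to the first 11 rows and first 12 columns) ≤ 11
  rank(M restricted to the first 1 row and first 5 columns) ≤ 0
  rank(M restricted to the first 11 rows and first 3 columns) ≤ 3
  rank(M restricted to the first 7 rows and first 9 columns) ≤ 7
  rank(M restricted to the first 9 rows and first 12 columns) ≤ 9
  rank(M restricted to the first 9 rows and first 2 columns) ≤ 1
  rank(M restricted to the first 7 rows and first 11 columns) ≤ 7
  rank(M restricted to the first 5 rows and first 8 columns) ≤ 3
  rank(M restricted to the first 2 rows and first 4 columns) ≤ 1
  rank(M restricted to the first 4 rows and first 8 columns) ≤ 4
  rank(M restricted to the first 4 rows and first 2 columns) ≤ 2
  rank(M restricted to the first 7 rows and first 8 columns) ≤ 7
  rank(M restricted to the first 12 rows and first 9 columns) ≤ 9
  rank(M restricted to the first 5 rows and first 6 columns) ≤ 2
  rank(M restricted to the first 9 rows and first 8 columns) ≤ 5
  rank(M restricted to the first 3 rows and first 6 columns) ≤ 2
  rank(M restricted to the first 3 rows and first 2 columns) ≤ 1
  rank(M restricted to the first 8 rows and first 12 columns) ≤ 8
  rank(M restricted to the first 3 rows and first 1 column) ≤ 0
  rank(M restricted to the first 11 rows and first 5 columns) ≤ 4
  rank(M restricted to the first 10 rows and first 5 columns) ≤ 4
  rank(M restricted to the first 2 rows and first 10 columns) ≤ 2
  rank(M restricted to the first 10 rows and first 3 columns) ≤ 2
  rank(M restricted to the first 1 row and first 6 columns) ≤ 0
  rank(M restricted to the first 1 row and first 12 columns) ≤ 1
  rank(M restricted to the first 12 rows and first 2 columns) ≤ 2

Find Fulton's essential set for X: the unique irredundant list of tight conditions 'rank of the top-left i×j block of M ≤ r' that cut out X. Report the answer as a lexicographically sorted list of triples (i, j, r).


The tightest implied rank at each (i,j), from the 38 conditions:

  row 1: 0 0 0 0 0 0 1 1 1 1 1 1
  row 2: 0 0 1 1 1 1 2 2 2 2 2 2
  row 3: 0 1 2 2 2 2 3 3 3 3 3 3
  row 4: 0 1 2 2 2 2 3 3 3 3 4 4
  row 5: 0 1 2 2 2 2 3 3 4 4 5 5
  row 6: 0 1 2 2 3 3 4 4 5 5 6 6
  row 7: 0 1 2 2 3 4 5 5 6 6 7 7
  row 8: 0 1 2 2 3 4 5 5 6 6 7 8
  row 9: 0 1 2 2 3 4 5 5 6 7 8 9
  row 10: 0 1 2 3 4 5 6 6 7 8 9 10
  row 11: 0 1 2 3 4 5 6 7 8 9 10 11
  row 12: 1 2 3 4 5 6 7 8 9 10 11 12

the unique w with this rank table is (7, 3, 2, 11, 9, 5, 6, 12, 10, 4, 8, 1).

9 SE-corners of the 34-cell Rothe diagram give Ess(w):

[(1, 6, 0), (2, 2, 0), (4, 10, 3), (5, 6, 2), (5, 8, 3), (8, 10, 6), (9, 4, 2), (9, 8, 5), (11, 1, 0)]


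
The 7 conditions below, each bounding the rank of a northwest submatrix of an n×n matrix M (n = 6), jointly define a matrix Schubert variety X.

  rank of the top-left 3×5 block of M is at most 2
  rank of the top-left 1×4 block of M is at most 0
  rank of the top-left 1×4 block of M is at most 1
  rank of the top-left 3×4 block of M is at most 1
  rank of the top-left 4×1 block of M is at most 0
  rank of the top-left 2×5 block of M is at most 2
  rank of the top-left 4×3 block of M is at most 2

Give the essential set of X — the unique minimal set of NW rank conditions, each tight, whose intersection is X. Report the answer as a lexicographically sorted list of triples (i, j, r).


Reconstructing r_w from the 7 given conditions:

  0, 0, 0, 0, 1, 1
  0, 1, 1, 1, 2, 2
  0, 1, 1, 1, 2, 3
  0, 1, 2, 2, 3, 4
  1, 2, 3, 3, 4, 5
  1, 2, 3, 4, 5, 6

so w = (5, 2, 6, 3, 1, 4).

3 SE-corners of the 9-cell Rothe diagram give Ess(w):

[(1, 4, 0), (3, 4, 1), (4, 1, 0)]
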